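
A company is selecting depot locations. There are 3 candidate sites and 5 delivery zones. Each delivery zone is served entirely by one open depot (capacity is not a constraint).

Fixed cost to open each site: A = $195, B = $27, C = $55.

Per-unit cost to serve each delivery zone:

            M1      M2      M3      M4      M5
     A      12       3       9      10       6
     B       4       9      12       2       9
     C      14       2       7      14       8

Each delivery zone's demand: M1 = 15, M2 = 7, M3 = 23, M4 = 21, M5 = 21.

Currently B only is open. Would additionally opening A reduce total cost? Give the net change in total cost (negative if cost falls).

Current service cost with {B}: 630.
Adding A: each delivery zone re-picks its cheapest; new service cost 456, saving 174.
Extra fixed cost: 195. Net change = 195 − 174 = 21.
(Totals: 657 → 678.)

No — net change +21 (cost rises by 21).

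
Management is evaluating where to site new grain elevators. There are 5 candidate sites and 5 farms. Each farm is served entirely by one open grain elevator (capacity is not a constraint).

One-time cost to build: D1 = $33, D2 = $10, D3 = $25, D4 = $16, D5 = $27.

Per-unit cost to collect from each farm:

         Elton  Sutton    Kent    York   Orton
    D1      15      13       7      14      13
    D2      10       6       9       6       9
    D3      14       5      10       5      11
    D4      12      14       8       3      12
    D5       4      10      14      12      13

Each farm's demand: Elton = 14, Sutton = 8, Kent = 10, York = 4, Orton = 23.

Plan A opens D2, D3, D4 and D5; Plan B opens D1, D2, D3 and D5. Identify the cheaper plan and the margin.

Plan A is cheaper by 15.

Plan A: {D2, D3, D4, D5}: Elton→D5 4·14=56, Sutton→D3 5·8=40, Kent→D4 8·10=80, York→D4 3·4=12, Orton→D2 9·23=207. Service 395; fixed 78; total 473.
Plan B: {D1, D2, D3, D5}: Elton→D5 4·14=56, Sutton→D3 5·8=40, Kent→D1 7·10=70, York→D3 5·4=20, Orton→D2 9·23=207. Service 393; fixed 95; total 488.
Difference: |473 − 488| = 15.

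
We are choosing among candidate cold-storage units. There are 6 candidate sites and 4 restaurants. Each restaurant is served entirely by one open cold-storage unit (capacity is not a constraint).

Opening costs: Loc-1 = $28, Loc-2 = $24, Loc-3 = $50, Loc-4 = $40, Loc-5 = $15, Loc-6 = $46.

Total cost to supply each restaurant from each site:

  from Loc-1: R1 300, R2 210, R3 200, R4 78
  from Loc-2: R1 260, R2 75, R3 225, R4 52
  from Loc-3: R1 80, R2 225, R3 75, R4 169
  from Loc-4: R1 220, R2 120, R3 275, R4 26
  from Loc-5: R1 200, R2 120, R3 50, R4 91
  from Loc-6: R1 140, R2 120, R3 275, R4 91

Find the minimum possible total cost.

Minimum total cost: 346

For any fixed open set, each restaurant goes to its cheapest open site; total = fixed + service.
{Loc-2, Loc-3, Loc-5}: R1→Loc-3 80, R2→Loc-2 75, R3→Loc-5 50, R4→Loc-2 52. Service 257; fixed 89; total 346.
{Loc-2, Loc-3}: service 282 + fixed 74 = 356
{Loc-2, Loc-3, Loc-4, Loc-5}: service 231 + fixed 129 = 360
{Loc-1, Loc-2, Loc-3, Loc-4, Loc-5, Loc-6}: service 231 + fixed 203 = 434
No other subset beats 346.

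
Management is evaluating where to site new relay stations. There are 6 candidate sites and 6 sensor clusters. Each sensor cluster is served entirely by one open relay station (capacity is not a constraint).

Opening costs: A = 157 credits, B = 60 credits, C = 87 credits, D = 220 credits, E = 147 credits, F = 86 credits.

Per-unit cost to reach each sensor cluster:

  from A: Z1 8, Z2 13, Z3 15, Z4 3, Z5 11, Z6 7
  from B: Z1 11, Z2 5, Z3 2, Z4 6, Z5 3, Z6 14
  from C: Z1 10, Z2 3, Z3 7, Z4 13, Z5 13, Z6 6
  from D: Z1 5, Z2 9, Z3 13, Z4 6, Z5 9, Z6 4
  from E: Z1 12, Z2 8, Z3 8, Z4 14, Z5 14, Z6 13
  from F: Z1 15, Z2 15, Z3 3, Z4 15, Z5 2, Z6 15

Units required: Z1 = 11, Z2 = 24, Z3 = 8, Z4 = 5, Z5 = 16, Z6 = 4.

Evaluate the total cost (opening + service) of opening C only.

Each sensor cluster is assigned to its cheapest site among the open ones.
{C}: Z1→C 10·11=110, Z2→C 3·24=72, Z3→C 7·8=56, Z4→C 13·5=65, Z5→C 13·16=208, Z6→C 6·4=24. Service 535; fixed 87; total 622.

Total cost: 622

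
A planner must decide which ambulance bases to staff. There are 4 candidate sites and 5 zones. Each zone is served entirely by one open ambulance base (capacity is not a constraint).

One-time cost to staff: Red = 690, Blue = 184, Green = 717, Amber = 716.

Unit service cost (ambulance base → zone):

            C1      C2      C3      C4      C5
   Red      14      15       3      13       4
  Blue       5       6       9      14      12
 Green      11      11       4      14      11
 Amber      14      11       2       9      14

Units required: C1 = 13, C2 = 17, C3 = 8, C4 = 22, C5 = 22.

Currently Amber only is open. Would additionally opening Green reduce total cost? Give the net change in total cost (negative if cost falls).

Current service cost with {Amber}: 891.
Adding Green: each zone re-picks its cheapest; new service cost 786, saving 105.
Extra fixed cost: 717. Net change = 717 − 105 = 612.
(Totals: 1607 → 2219.)

No — net change +612 (cost rises by 612).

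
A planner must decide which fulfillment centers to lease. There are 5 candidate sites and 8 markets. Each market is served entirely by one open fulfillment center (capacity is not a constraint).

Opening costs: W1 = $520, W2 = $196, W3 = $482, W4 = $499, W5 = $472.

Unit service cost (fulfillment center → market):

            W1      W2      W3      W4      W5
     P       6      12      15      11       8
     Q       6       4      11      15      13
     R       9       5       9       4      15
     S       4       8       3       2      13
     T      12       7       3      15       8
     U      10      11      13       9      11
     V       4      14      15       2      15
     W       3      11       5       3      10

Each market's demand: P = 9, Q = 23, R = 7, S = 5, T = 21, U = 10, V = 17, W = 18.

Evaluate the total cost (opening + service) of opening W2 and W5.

Each market is assigned to its cheapest site among the open ones.
{W2, W5}: P→W5 8·9=72, Q→W2 4·23=92, R→W2 5·7=35, S→W2 8·5=40, T→W2 7·21=147, U→W2 11·10=110, V→W2 14·17=238, W→W5 10·18=180. Service 914; fixed 668; total 1582.

Total cost: 1582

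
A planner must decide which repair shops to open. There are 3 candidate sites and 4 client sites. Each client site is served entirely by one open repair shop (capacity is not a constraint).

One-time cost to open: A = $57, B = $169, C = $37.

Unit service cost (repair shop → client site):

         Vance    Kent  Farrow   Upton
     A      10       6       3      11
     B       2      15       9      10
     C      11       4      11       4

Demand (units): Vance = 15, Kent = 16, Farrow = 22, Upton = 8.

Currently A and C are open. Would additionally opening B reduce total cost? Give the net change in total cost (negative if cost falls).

No — net change +49 (cost rises by 49).

Current service cost with {A, C}: 312.
Adding B: each client site re-picks its cheapest; new service cost 192, saving 120.
Extra fixed cost: 169. Net change = 169 − 120 = 49.
(Totals: 406 → 455.)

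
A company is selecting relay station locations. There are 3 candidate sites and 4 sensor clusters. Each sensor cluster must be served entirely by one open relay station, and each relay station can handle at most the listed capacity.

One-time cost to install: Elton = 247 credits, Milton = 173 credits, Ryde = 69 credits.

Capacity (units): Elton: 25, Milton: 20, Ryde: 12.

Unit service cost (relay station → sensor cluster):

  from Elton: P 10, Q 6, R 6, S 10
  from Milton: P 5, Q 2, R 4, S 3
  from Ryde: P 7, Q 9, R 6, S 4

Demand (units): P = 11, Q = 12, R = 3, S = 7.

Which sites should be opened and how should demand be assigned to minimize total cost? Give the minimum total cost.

Minimum total cost: 544

Open {Elton, Ryde}: P→Elton 10·11=110, Q→Elton 6·12=72, R→Ryde 6·3=18, S→Ryde 4·7=28.
Loads: Elton carries 23/25, Ryde carries 10/12. Service 228; fixed 316; total 544.
Next best feasible plan costs 553.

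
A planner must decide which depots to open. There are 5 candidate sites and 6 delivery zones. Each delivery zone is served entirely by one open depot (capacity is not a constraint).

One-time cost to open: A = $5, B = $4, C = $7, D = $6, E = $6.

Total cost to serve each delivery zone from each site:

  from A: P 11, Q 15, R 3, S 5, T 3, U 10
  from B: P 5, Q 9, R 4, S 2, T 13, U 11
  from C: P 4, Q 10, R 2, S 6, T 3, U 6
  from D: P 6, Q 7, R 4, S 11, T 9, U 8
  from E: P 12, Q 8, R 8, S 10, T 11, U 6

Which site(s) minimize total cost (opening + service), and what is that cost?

Open B and C; minimum total cost 37.

For any fixed open set, each delivery zone goes to its cheapest open site; total = fixed + service.
{B, C}: P→C 4, Q→B 9, R→C 2, S→B 2, T→C 3, U→C 6. Service 26; fixed 11; total 37.
{C}: P→C 4, Q→C 10, R→C 2, S→C 6, T→C 3, U→C 6. Service 31; fixed 7; total 38.
{A, B}: service 32 + fixed 9 = 41
{A, B, C, D, E}: P→C 4, Q→D 7, R→C 2, S→B 2, T→A 3, U→C 6. Service 24; fixed 28; total 52.
No other subset beats 37.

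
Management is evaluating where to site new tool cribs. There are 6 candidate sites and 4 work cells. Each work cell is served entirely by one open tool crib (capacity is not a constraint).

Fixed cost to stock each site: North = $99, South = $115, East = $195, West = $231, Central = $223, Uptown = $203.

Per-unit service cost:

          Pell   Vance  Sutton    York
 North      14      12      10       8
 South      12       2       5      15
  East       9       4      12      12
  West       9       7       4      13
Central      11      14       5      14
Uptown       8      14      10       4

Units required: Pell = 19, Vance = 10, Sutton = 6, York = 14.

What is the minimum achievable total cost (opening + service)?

For any fixed open set, each work cell goes to its cheapest open site; total = fixed + service.
{South, Uptown}: Pell→Uptown 8·19=152, Vance→South 2·10=20, Sutton→South 5·6=30, York→Uptown 4·14=56. Service 258; fixed 318; total 576.
{South}: service 488 + fixed 115 = 603
{North, South}: service 390 + fixed 214 = 604
{North, South, East, West, Central, Uptown}: service 252 + fixed 1066 = 1318
No other subset beats 576.

Minimum total cost: 576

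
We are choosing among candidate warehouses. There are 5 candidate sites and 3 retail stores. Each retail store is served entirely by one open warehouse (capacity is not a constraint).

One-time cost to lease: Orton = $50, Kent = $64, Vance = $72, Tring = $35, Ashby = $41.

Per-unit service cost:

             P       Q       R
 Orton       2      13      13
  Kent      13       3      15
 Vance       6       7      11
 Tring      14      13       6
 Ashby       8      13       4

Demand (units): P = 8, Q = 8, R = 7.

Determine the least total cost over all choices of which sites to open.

Minimum total cost: 221

For any fixed open set, each retail store goes to its cheapest open site; total = fixed + service.
{Kent, Ashby}: P→Ashby 8·8=64, Q→Kent 3·8=24, R→Ashby 4·7=28. Service 116; fixed 105; total 221.
{Orton, Kent, Ashby}: P→Orton 2·8=16, Q→Kent 3·8=24, R→Ashby 4·7=28. Service 68; fixed 155; total 223.
{Orton, Kent, Tring}: service 82 + fixed 149 = 231
{Orton, Kent, Vance, Tring, Ashby}: P→Orton 2·8=16, Q→Kent 3·8=24, R→Ashby 4·7=28. Service 68; fixed 262; total 330.
No other subset beats 221.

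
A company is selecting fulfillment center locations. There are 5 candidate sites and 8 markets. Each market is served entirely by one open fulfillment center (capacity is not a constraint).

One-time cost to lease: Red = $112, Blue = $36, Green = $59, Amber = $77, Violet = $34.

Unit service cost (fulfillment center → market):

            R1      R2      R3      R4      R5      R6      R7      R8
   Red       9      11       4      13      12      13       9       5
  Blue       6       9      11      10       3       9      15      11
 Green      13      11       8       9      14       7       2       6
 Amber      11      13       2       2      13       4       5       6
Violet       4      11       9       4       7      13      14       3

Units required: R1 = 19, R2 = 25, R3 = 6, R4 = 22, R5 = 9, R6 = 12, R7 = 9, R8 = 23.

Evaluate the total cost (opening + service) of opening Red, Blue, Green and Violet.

Total cost: 852

Each market is assigned to its cheapest site among the open ones.
{Red, Blue, Green, Violet}: R1→Violet 4·19=76, R2→Blue 9·25=225, R3→Red 4·6=24, R4→Violet 4·22=88, R5→Blue 3·9=27, R6→Green 7·12=84, R7→Green 2·9=18, R8→Violet 3·23=69. Service 611; fixed 241; total 852.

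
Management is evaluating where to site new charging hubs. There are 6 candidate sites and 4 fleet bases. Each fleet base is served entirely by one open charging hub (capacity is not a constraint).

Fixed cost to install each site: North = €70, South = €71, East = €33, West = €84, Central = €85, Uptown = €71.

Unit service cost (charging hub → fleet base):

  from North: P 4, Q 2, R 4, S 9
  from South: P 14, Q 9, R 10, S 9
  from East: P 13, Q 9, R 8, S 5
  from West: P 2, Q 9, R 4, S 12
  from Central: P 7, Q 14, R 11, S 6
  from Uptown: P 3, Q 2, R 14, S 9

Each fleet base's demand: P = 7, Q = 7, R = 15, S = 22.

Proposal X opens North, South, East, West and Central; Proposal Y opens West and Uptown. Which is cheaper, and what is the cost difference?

Proposal X: {North, South, East, West, Central}: P→West 2·7=14, Q→North 2·7=14, R→North 4·15=60, S→East 5·22=110. Service 198; fixed 343; total 541.
Proposal Y: {West, Uptown}: P→West 2·7=14, Q→Uptown 2·7=14, R→West 4·15=60, S→Uptown 9·22=198. Service 286; fixed 155; total 441.
Difference: |541 − 441| = 100.

Proposal Y is cheaper by 100.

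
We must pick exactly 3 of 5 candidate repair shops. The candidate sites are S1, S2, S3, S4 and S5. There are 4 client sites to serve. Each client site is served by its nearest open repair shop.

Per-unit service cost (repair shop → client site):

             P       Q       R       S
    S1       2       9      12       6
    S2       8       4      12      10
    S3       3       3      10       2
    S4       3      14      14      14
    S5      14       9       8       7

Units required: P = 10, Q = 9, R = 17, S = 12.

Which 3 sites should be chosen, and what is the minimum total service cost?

Choose S1, S3 and S5; total service cost 207.

With exactly 3 open, each client site uses its cheapest among the chosen.
{S1, S3, S5}: P→S1 2·10=20, Q→S3 3·9=27, R→S5 8·17=136, S→S3 2·12=24. Service cost 207.
{S2, S3, S5}: service cost 217
{S3, S4, S5}: service cost 217
Among all 10 size-3 choices, {S1, S3, S5} is lowest.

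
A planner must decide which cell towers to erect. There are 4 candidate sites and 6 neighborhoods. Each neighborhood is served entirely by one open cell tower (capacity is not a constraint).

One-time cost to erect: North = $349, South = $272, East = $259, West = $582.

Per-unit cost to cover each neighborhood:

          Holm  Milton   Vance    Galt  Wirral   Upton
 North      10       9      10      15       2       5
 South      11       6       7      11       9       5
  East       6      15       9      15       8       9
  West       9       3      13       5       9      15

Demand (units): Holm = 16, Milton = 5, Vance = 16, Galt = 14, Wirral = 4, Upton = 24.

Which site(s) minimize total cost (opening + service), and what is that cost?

For any fixed open set, each neighborhood goes to its cheapest open site; total = fixed + service.
{South}: Holm→South 11·16=176, Milton→South 6·5=30, Vance→South 7·16=112, Galt→South 11·14=154, Wirral→South 9·4=36, Upton→South 5·24=120. Service 628; fixed 272; total 900.
{East}: service 773 + fixed 259 = 1032
{North}: Holm→North 10·16=160, Milton→North 9·5=45, Vance→North 10·16=160, Galt→North 15·14=210, Wirral→North 2·4=8, Upton→North 5·24=120. Service 703; fixed 349; total 1052.
{North, South, East, West}: service 421 + fixed 1462 = 1883
(All 15 nonempty subsets were checked; South only is lowest.)

Open South only; minimum total cost 900.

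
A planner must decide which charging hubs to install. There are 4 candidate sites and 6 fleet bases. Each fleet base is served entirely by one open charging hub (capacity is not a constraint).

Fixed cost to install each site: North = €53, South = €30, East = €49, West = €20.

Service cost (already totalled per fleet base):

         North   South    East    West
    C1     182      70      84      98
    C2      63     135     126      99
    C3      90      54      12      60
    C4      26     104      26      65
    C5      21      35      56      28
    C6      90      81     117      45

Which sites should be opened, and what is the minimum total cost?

For any fixed open set, each fleet base goes to its cheapest open site; total = fixed + service.
{East, West}: C1→East 84, C2→West 99, C3→East 12, C4→East 26, C5→West 28, C6→West 45. Service 294; fixed 69; total 363.
{North, East, West}: service 251 + fixed 122 = 373
{South, East, West}: service 280 + fixed 99 = 379
{North, South, East, West}: service 237 + fixed 152 = 389
No other subset beats 363.

Open East and West; minimum total cost 363.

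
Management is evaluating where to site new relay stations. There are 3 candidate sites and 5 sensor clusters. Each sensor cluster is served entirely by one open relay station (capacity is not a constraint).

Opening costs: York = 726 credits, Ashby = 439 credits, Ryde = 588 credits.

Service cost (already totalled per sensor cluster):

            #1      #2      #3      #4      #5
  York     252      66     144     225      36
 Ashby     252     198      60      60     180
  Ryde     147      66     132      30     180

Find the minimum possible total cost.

Minimum total cost: 1143

For any fixed open set, each sensor cluster goes to its cheapest open site; total = fixed + service.
{Ryde}: #1→Ryde 147, #2→Ryde 66, #3→Ryde 132, #4→Ryde 30, #5→Ryde 180. Service 555; fixed 588; total 1143.
{Ashby}: service 750 + fixed 439 = 1189
{York}: #1→York 252, #2→York 66, #3→York 144, #4→York 225, #5→York 36. Service 723; fixed 726; total 1449.
{York, Ashby, Ryde}: service 339 + fixed 1753 = 2092
No other subset beats 1143.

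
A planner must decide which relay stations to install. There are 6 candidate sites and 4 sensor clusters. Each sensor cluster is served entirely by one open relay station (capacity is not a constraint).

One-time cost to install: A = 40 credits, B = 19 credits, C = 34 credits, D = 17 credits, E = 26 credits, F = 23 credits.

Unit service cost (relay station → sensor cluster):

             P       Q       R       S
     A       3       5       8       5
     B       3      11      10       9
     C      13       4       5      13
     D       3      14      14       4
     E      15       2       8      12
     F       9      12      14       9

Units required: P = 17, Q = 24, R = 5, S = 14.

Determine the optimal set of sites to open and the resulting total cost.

Open D and E; minimum total cost 238.

For any fixed open set, each sensor cluster goes to its cheapest open site; total = fixed + service.
{D, E}: P→D 3·17=51, Q→E 2·24=48, R→E 8·5=40, S→D 4·14=56. Service 195; fixed 43; total 238.
{B, D, E}: service 195 + fixed 62 = 257
{C, D, E}: service 180 + fixed 77 = 257
{A, B, C, D, E, F}: P→A 3·17=51, Q→E 2·24=48, R→C 5·5=25, S→D 4·14=56. Service 180; fixed 159; total 339.
No other subset beats 238.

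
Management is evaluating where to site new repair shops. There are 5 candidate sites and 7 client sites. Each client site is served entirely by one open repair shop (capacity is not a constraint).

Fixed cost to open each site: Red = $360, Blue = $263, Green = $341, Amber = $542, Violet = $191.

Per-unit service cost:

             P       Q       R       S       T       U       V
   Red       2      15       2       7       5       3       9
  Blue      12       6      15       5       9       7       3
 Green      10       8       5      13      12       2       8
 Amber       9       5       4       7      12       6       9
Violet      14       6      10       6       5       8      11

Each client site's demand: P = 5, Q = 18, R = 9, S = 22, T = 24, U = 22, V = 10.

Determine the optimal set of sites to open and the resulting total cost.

For any fixed open set, each client site goes to its cheapest open site; total = fixed + service.
{Violet}: P→Violet 14·5=70, Q→Violet 6·18=108, R→Violet 10·9=90, S→Violet 6·22=132, T→Violet 5·24=120, U→Violet 8·22=176, V→Violet 11·10=110. Service 806; fixed 191; total 997.
{Blue}: service 813 + fixed 263 = 1076
{Red, Blue}: P→Red 2·5=10, Q→Blue 6·18=108, R→Red 2·9=18, S→Blue 5·22=110, T→Red 5·24=120, U→Red 3·22=66, V→Blue 3·10=30. Service 462; fixed 623; total 1085.
{Red, Blue, Green, Amber, Violet}: service 422 + fixed 1697 = 2119
No other subset beats 997.

Open Violet only; minimum total cost 997.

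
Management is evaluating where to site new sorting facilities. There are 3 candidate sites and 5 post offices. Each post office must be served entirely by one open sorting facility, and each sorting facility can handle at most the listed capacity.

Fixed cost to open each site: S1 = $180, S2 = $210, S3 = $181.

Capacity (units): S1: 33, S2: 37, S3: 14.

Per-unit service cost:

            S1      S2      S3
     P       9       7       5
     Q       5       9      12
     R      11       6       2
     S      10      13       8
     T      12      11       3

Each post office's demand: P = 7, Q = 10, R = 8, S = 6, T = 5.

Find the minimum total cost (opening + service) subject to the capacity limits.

Open {S2}: P→S2 7·7=49, Q→S2 9·10=90, R→S2 6·8=48, S→S2 13·6=78, T→S2 11·5=55.
Loads: S2 carries 36/37. Service 320; fixed 210; total 530.
Next best feasible plan costs 565.

Minimum total cost: 530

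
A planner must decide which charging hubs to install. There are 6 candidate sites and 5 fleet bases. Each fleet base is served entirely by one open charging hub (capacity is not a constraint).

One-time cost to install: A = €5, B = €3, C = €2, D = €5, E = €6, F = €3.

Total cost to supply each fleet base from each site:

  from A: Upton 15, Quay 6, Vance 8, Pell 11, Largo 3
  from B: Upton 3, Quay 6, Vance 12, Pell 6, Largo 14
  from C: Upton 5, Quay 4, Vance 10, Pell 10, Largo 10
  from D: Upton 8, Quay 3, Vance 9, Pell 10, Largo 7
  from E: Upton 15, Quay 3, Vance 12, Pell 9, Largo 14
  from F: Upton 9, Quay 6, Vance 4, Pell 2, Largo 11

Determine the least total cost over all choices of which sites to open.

Minimum total cost: 28

For any fixed open set, each fleet base goes to its cheapest open site; total = fixed + service.
{A, C, F}: Upton→C 5, Quay→C 4, Vance→F 4, Pell→F 2, Largo→A 3. Service 18; fixed 10; total 28.
{A, B, C, F}: service 16 + fixed 13 = 29
{A, B, F}: service 18 + fixed 11 = 29
{A, B, C, D, E, F}: service 15 + fixed 24 = 39
No other subset beats 28.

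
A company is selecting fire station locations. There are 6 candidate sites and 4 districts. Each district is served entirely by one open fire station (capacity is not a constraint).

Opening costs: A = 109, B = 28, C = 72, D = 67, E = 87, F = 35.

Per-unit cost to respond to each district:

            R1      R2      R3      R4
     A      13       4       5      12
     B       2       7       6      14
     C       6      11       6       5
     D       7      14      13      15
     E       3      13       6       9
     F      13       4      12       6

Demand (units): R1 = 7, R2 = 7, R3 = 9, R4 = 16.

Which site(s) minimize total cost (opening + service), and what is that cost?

For any fixed open set, each district goes to its cheapest open site; total = fixed + service.
{B, F}: R1→B 2·7=14, R2→F 4·7=28, R3→B 6·9=54, R4→F 6·16=96. Service 192; fixed 63; total 255.
{B, C}: service 197 + fixed 100 = 297
{B, C, F}: service 176 + fixed 135 = 311
{A, B, C, D, E, F}: service 167 + fixed 398 = 565
No other subset beats 255.

Open B and F; minimum total cost 255.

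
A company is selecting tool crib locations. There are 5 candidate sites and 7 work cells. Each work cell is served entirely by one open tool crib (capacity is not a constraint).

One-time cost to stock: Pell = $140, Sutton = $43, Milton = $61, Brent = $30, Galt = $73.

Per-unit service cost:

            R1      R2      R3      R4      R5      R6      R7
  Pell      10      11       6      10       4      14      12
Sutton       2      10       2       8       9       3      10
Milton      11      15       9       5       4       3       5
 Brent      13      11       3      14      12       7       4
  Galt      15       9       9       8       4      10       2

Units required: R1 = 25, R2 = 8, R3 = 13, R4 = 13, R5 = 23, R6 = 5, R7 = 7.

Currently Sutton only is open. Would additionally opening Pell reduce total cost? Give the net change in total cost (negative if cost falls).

No — net change +25 (cost rises by 25).

Current service cost with {Sutton}: 552.
Adding Pell: each work cell re-picks its cheapest; new service cost 437, saving 115.
Extra fixed cost: 140. Net change = 140 − 115 = 25.
(Totals: 595 → 620.)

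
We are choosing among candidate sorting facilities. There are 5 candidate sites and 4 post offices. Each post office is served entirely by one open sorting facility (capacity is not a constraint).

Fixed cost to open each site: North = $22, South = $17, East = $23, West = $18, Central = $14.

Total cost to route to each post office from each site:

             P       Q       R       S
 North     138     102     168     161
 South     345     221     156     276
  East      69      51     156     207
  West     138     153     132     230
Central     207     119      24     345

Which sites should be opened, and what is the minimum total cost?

Open North, East and Central; minimum total cost 364.

For any fixed open set, each post office goes to its cheapest open site; total = fixed + service.
{North, East, Central}: P→East 69, Q→East 51, R→Central 24, S→North 161. Service 305; fixed 59; total 364.
{North, South, East, Central}: P→East 69, Q→East 51, R→Central 24, S→North 161. Service 305; fixed 76; total 381.
{North, East, West, Central}: P→East 69, Q→East 51, R→Central 24, S→North 161. Service 305; fixed 77; total 382.
{North, South, East, West, Central}: service 305 + fixed 94 = 399
No other subset beats 364.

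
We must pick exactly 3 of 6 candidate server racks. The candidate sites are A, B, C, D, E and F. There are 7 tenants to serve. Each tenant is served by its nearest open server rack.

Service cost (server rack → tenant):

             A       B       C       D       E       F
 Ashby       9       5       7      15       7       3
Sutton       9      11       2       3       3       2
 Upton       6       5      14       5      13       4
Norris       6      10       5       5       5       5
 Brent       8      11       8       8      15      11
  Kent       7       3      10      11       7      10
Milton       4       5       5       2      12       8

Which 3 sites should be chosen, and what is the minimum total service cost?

With exactly 3 open, each tenant uses its cheapest among the chosen.
{B, D, F}: Ashby→F 3, Sutton→F 2, Upton→F 4, Norris→D 5, Brent→D 8, Kent→B 3, Milton→D 2. Service cost 27.
{A, B, F}: service cost 29
{B, C, D}: service cost 30
Among all 20 size-3 choices, {B, D, F} is lowest.

Choose B, D and F; total service cost 27.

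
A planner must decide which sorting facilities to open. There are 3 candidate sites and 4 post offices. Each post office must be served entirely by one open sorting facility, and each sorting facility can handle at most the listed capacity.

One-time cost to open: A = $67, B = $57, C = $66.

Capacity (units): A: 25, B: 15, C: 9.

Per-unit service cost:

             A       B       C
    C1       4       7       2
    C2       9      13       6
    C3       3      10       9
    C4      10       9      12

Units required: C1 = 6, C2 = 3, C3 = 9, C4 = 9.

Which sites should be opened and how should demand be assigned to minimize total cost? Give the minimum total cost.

Open {A, C}: C1→C 2·6=12, C2→C 6·3=18, C3→A 3·9=27, C4→A 10·9=90.
Loads: A carries 18/25, C carries 9/9. Service 147; fixed 133; total 280.
Next best feasible plan costs 283.

Minimum total cost: 280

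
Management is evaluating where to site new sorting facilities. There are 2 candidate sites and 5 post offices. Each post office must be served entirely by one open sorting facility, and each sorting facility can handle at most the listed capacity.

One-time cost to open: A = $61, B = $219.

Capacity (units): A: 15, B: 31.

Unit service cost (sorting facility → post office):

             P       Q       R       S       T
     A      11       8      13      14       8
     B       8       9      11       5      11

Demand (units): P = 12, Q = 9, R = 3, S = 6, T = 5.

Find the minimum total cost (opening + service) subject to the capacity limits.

Minimum total cost: 551

Open {A, B}: P→B 8·12=96, Q→A 8·9=72, R→B 11·3=33, S→B 5·6=30, T→A 8·5=40.
Loads: A carries 14/15, B carries 21/31. Service 271; fixed 280; total 551.
Next best feasible plan costs 560.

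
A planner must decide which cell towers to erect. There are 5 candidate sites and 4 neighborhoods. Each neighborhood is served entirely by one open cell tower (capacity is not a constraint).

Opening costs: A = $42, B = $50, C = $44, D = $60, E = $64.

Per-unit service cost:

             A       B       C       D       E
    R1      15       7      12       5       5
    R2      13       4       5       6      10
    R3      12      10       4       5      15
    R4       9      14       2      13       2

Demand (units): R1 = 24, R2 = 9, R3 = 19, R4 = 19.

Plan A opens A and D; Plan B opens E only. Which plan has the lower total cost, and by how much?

Plan A: {A, D}: R1→D 5·24=120, R2→D 6·9=54, R3→D 5·19=95, R4→A 9·19=171. Service 440; fixed 102; total 542.
Plan B: {E}: R1→E 5·24=120, R2→E 10·9=90, R3→E 15·19=285, R4→E 2·19=38. Service 533; fixed 64; total 597.
Difference: |542 − 597| = 55.

Plan A is cheaper by 55.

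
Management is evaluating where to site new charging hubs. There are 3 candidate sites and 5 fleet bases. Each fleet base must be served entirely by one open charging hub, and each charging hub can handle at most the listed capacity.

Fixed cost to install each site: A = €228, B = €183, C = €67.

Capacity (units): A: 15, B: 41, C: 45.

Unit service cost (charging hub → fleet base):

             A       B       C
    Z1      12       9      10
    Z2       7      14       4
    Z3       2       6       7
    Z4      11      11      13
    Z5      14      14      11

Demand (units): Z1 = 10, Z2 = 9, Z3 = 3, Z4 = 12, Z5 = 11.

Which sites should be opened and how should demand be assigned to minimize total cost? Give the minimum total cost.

Open {C}: Z1→C 10·10=100, Z2→C 4·9=36, Z3→C 7·3=21, Z4→C 13·12=156, Z5→C 11·11=121.
Loads: C carries 45/45. Service 434; fixed 67; total 501.
Next best feasible plan costs 647.

Minimum total cost: 501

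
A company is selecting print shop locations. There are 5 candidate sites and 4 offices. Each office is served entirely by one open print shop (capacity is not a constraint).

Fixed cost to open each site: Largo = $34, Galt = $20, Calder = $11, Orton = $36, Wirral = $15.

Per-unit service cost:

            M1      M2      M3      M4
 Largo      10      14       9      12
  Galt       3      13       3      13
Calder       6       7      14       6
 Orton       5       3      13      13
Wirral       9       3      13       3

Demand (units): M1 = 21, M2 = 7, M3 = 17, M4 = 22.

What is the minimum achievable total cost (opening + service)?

Minimum total cost: 236

For any fixed open set, each office goes to its cheapest open site; total = fixed + service.
{Galt, Wirral}: M1→Galt 3·21=63, M2→Wirral 3·7=21, M3→Galt 3·17=51, M4→Wirral 3·22=66. Service 201; fixed 35; total 236.
{Galt, Calder, Wirral}: M1→Galt 3·21=63, M2→Wirral 3·7=21, M3→Galt 3·17=51, M4→Wirral 3·22=66. Service 201; fixed 46; total 247.
{Largo, Galt, Wirral}: service 201 + fixed 69 = 270
{Largo, Galt, Calder, Orton, Wirral}: service 201 + fixed 116 = 317
No other subset beats 236.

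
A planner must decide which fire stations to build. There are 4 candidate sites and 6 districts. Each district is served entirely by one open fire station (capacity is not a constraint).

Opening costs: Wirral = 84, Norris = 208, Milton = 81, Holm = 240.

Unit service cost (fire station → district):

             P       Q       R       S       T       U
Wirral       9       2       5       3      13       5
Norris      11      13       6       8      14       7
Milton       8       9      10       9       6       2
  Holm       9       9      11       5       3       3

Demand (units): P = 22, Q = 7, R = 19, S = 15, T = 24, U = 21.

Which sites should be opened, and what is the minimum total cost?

Open Wirral and Milton; minimum total cost 681.

For any fixed open set, each district goes to its cheapest open site; total = fixed + service.
{Wirral, Milton}: P→Milton 8·22=176, Q→Wirral 2·7=14, R→Wirral 5·19=95, S→Wirral 3·15=45, T→Milton 6·24=144, U→Milton 2·21=42. Service 516; fixed 165; total 681.
{Wirral, Holm}: P→Wirral 9·22=198, Q→Wirral 2·7=14, R→Wirral 5·19=95, S→Wirral 3·15=45, T→Holm 3·24=72, U→Holm 3·21=63. Service 487; fixed 324; total 811.
{Milton}: P→Milton 8·22=176, Q→Milton 9·7=63, R→Milton 10·19=190, S→Milton 9·15=135, T→Milton 6·24=144, U→Milton 2·21=42. Service 750; fixed 81; total 831.
{Wirral, Norris, Milton, Holm}: service 444 + fixed 613 = 1057
(All 15 nonempty subsets were checked; Wirral and Milton is lowest.)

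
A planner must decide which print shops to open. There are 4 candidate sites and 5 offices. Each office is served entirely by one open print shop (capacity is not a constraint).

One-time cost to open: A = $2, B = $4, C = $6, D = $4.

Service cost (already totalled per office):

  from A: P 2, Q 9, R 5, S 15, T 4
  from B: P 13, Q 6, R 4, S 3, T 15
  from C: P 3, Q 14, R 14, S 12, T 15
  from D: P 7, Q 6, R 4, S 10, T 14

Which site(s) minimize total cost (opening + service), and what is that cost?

Open A and B; minimum total cost 25.

For any fixed open set, each office goes to its cheapest open site; total = fixed + service.
{A, B}: P→A 2, Q→B 6, R→B 4, S→B 3, T→A 4. Service 19; fixed 6; total 25.
{A, B, D}: service 19 + fixed 10 = 29
{A, B, C}: service 19 + fixed 12 = 31
{A, B, C, D}: service 19 + fixed 16 = 35
No other subset beats 25.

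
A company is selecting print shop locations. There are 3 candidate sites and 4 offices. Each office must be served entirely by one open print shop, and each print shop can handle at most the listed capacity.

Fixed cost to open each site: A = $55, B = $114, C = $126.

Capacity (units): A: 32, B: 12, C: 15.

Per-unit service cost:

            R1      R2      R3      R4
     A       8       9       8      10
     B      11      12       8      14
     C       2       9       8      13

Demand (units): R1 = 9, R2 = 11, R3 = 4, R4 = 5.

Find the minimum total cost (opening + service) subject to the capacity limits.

Minimum total cost: 308

Open {A}: R1→A 8·9=72, R2→A 9·11=99, R3→A 8·4=32, R4→A 10·5=50.
Loads: A carries 29/32. Service 253; fixed 55; total 308.
Next best feasible plan costs 380.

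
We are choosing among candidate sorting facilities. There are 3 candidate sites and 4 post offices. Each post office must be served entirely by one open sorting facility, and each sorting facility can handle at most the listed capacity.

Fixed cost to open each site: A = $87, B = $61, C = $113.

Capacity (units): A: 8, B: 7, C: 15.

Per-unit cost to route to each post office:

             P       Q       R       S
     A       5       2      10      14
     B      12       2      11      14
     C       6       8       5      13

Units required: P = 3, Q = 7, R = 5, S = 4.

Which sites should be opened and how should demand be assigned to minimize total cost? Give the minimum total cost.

Open {B, C}: P→C 6·3=18, Q→B 2·7=14, R→C 5·5=25, S→C 13·4=52.
Loads: B carries 7/7, C carries 12/15. Service 109; fixed 174; total 283.
Next best feasible plan costs 309.

Minimum total cost: 283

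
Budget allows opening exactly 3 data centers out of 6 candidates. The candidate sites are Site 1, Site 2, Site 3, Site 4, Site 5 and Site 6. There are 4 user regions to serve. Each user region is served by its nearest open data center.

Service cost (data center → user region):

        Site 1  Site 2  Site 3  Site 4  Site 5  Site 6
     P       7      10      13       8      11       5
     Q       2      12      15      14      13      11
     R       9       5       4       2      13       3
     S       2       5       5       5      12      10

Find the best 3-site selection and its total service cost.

Choose Site 1, Site 4 and Site 6; total service cost 11.

With exactly 3 open, each user region uses its cheapest among the chosen.
{Site 1, Site 4, Site 6}: P→Site 6 5, Q→Site 1 2, R→Site 4 2, S→Site 1 2. Service cost 11.
{Site 1, Site 2, Site 6}: service cost 12
{Site 1, Site 3, Site 6}: service cost 12
Among all 20 size-3 choices, {Site 1, Site 4, Site 6} is lowest.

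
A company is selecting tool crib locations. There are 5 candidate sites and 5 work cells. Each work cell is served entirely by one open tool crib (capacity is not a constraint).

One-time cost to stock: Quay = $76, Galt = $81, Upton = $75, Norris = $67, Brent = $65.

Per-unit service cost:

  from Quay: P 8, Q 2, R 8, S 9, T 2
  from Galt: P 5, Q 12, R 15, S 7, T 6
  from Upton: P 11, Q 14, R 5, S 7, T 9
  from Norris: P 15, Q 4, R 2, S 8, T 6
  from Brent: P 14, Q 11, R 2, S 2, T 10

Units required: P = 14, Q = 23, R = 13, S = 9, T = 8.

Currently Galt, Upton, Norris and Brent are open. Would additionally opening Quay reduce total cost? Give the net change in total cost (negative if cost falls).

Current service cost with {Galt, Upton, Norris, Brent}: 254.
Adding Quay: each work cell re-picks its cheapest; new service cost 176, saving 78.
Extra fixed cost: 76. Net change = 76 − 78 = -2.
(Totals: 542 → 540.)

Yes — net change −2 (cost falls by 2).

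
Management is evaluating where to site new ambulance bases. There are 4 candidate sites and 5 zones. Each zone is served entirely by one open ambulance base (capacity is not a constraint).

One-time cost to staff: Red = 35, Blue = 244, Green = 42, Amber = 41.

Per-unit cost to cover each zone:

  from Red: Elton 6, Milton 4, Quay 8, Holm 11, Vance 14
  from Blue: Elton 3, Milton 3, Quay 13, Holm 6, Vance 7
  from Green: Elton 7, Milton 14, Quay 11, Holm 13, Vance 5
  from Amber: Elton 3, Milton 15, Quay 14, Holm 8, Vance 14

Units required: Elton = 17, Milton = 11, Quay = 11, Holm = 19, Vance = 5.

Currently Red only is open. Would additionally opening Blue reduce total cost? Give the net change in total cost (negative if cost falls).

No — net change +52 (cost rises by 52).

Current service cost with {Red}: 513.
Adding Blue: each zone re-picks its cheapest; new service cost 321, saving 192.
Extra fixed cost: 244. Net change = 244 − 192 = 52.
(Totals: 548 → 600.)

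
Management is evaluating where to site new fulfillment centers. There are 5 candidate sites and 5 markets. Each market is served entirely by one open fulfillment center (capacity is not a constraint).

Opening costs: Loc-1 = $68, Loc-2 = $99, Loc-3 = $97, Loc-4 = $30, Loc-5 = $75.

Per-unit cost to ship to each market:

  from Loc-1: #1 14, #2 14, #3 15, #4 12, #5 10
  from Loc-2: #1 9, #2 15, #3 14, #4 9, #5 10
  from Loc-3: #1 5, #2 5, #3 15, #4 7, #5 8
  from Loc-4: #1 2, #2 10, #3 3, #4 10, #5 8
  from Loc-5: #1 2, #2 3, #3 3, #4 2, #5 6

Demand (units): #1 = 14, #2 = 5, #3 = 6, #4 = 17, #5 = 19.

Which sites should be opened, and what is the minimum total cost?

For any fixed open set, each market goes to its cheapest open site; total = fixed + service.
{Loc-5}: #1→Loc-5 2·14=28, #2→Loc-5 3·5=15, #3→Loc-5 3·6=18, #4→Loc-5 2·17=34, #5→Loc-5 6·19=114. Service 209; fixed 75; total 284.
{Loc-4, Loc-5}: service 209 + fixed 105 = 314
{Loc-1, Loc-5}: service 209 + fixed 143 = 352
{Loc-1, Loc-2, Loc-3, Loc-4, Loc-5}: service 209 + fixed 369 = 578
No other subset beats 284.

Open Loc-5 only; minimum total cost 284.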